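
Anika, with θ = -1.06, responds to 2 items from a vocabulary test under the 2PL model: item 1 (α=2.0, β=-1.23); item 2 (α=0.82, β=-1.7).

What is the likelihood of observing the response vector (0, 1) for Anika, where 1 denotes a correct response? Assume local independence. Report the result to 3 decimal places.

0.261

P(θ) = 1 / (1 + exp(−α(θ − β)))
P_1 = 1/(1+e^{-0.3400}) = 0.5842
P_2 = 1/(1+e^{-0.5248}) = 0.6283
L = (1−P_1) × P_2 = 0.4158 × 0.6283 = 0.26124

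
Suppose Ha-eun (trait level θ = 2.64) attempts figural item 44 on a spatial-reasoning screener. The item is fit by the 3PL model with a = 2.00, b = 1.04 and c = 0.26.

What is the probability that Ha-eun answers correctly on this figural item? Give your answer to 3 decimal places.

P(θ) = c + (1 − c) · 1 / (1 + exp(−a(θ − b)))
Exponent: 2.00 × (2.64 − 1.04) = 3.2000
1/(1 + e^{-3.2000}) = 0.9608
P = 0.26 + 0.74 × 0.9608 = 0.9710

0.971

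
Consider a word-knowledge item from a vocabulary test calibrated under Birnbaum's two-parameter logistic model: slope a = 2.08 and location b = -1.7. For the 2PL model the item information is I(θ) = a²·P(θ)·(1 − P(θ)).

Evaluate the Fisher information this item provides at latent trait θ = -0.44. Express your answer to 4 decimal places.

P = 1/(1+e^{-2.6208}) = 0.9322
P(1−P) = 0.9322 × 0.0678 = 0.0632
I = a² × P(1−P) = 2.08² × 0.0632 = 0.27349

0.2735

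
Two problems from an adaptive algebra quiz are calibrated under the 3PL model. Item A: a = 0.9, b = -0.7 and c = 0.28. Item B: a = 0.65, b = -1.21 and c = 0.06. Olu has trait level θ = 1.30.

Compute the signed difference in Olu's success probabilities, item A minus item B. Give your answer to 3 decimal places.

P(θ) = c + (1 − c) · 1 / (1 + exp(−a(θ − b)))
P_A = 0.8979
P_B = 0.8462
P_A − P_B = 0.0517

0.052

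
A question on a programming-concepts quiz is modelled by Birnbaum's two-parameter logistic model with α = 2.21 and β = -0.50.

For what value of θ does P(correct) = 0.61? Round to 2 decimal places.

P(θ) = 1 / (1 + exp(−α(θ − β)))
logit = ln(0.6100/0.3900) = 0.4473
θ = β + logit/(α) = -0.50 + 0.4473/2.2100 = -0.2976

-0.30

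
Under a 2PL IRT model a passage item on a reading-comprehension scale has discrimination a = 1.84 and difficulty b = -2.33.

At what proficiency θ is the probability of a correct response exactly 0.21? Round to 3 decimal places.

-3.050

P(θ) = 1 / (1 + exp(−a(θ − b)))
logit = ln(0.2100/0.7900) = -1.3249
θ = b + logit/(a) = -2.33 + (-1.3249)/1.8400 = -3.0501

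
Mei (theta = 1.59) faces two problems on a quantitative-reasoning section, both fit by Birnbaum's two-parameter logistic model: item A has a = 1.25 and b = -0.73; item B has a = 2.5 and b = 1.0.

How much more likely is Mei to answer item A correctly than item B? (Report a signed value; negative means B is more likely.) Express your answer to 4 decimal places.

P(theta) = 1 / (1 + exp(−a(theta − b)))
P_A = 0.9478
P_B = 0.8138
P_A − P_B = 0.1340

0.1340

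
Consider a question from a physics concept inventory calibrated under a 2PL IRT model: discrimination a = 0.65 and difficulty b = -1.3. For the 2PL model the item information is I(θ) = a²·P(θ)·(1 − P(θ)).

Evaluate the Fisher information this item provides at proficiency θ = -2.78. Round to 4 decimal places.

0.0845

P = 1/(1+e^{0.9620}) = 0.2765
P(1−P) = 0.2765 × 0.7235 = 0.2000
I = a² × P(1−P) = 0.65² × 0.2000 = 0.08452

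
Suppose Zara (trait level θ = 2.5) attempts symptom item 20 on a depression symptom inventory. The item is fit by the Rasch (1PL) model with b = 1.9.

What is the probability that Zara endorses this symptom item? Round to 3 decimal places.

P(θ) = 1 / (1 + exp(−(θ − b)))
Exponent: (2.5 − 1.9) = 0.6000
1/(1 + e^{-0.6000}) = 0.6457
P = 0.6457

0.646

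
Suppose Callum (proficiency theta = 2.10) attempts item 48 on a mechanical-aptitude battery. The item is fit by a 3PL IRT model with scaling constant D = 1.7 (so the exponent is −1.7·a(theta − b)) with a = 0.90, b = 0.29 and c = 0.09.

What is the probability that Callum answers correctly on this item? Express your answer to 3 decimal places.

P(theta) = c + (1 − c) · 1 / (1 + exp(−D·a(theta − b)))
Exponent: 1.7 × 0.90 × (2.10 − 0.29) = 2.7693
1/(1 + e^{-2.7693}) = 0.9410
P = 0.09 + 0.91 × 0.9410 = 0.9463

0.946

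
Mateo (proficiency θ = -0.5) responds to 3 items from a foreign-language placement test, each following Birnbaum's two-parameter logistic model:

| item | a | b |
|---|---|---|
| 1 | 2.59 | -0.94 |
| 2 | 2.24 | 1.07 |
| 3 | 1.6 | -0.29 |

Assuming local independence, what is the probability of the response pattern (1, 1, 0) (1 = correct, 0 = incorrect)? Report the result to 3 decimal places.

P(θ) = 1 / (1 + exp(−a(θ − b)))
P_1 = 1/(1+e^{-1.1396}) = 0.7576
P_2 = 1/(1+e^{3.5168}) = 0.0288
P_3 = 1/(1+e^{0.3360}) = 0.4168
L = P_1 × P_2 × (1−P_3) = 0.7576 × 0.0288 × 0.5832 = 0.01274

0.013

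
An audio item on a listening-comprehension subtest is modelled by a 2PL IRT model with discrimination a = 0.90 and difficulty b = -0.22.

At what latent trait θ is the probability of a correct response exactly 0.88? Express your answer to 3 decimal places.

P(θ) = 1 / (1 + exp(−a(θ − b)))
logit = ln(0.8800/0.1200) = 1.9924
θ = b + logit/(a) = -0.22 + 1.9924/0.9000 = 1.9938

1.994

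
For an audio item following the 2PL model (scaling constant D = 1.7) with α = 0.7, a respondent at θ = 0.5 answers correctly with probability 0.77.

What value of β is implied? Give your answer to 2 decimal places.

-0.52

P(θ) = 1 / (1 + exp(−D·α(θ − β)))
logit(0.77) = ln(0.77/0.23) = 1.2083
β = θ − logit/(1.7·α) = 0.5 − 1.2083/1.1900 = -0.5154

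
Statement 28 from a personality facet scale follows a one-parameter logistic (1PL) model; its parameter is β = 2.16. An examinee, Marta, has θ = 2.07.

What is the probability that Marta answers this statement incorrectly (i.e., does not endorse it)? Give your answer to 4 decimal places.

0.5225

P(θ) = 1 / (1 + exp(−(θ − β)))
Exponent: (2.07 − 2.16) = -0.0900
1/(1 + e^{0.0900}) = 0.4775
P = 0.4775
P(incorrect) = 1 − 0.4775 = 0.5225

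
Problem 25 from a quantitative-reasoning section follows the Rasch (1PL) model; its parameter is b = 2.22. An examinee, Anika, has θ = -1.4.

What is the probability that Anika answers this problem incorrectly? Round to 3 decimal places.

P(θ) = 1 / (1 + exp(−(θ − b)))
Exponent: (-1.4 − 2.22) = -3.6200
1/(1 + e^{3.6200}) = 0.0261
P = 0.0261
P(incorrect) = 1 − 0.0261 = 0.9739

0.974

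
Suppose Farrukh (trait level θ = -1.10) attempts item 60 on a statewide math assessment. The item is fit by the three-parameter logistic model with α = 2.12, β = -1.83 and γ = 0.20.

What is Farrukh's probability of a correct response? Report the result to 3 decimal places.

0.860

P(θ) = γ + (1 − γ) · 1 / (1 + exp(−α(θ − β)))
Exponent: 2.12 × (-1.10 − (-1.83)) = 1.5476
1/(1 + e^{-1.5476}) = 0.8246
P = 0.20 + 0.80 × 0.8246 = 0.8597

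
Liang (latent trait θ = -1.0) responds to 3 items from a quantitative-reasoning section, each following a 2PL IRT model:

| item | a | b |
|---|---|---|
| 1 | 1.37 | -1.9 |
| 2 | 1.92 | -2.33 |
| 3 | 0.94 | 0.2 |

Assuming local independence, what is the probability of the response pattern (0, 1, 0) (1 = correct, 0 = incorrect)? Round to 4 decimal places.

P(θ) = 1 / (1 + exp(−a(θ − b)))
P_1 = 1/(1+e^{-1.2330}) = 0.7743
P_2 = 1/(1+e^{-2.5536}) = 0.9278
P_3 = 1/(1+e^{1.1280}) = 0.2445
L = (1−P_1) × P_2 × (1−P_3) = 0.2257 × 0.9278 × 0.7555 = 0.15817

0.1582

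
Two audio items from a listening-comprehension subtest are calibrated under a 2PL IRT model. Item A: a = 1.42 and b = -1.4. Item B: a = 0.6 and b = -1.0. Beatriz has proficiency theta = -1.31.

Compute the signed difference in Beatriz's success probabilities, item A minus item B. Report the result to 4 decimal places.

P(theta) = 1 / (1 + exp(−a(theta − b)))
P_A = 0.5319
P_B = 0.4536
P_A − P_B = 0.0783

0.0783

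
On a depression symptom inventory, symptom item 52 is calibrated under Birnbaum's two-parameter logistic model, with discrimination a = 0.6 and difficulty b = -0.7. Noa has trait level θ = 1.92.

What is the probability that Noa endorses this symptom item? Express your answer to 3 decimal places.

P(θ) = 1 / (1 + exp(−a(θ − b)))
Exponent: 0.6 × (1.92 − (-0.7)) = 1.5720
1/(1 + e^{-1.5720}) = 0.8281

0.828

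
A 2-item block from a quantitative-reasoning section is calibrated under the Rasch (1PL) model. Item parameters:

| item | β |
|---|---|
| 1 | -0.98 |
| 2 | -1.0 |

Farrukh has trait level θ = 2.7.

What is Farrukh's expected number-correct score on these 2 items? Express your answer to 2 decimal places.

P(θ) = 1 / (1 + exp(−(θ − β)))
P_1 = 1/(1+e^{-3.6800}) = 0.9754
P_2 = 1/(1+e^{-3.7000}) = 0.9759
E[score] = 0.9754 + 0.9759 = 1.9513

1.95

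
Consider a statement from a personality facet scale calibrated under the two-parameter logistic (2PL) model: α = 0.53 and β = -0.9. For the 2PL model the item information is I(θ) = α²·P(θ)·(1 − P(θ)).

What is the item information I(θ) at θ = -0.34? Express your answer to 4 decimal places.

0.0687

P = 1/(1+e^{-0.2968}) = 0.5737
P(1−P) = 0.5737 × 0.4263 = 0.2446
I = α² × P(1−P) = 0.53² × 0.2446 = 0.06870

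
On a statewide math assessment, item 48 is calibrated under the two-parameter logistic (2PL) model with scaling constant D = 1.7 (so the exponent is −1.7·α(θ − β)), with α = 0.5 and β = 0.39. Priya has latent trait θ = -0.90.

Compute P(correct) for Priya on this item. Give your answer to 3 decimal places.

P(θ) = 1 / (1 + exp(−D·α(θ − β)))
Exponent: 1.7 × 0.5 × (-0.90 − 0.39) = -1.0965
1/(1 + e^{1.0965}) = 0.2504
P = 0.2504

0.250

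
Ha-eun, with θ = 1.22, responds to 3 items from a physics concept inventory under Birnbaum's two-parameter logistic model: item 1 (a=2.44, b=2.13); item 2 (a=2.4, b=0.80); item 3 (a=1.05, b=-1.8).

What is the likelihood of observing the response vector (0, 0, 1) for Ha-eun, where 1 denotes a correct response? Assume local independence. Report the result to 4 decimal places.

P(θ) = 1 / (1 + exp(−a(θ − b)))
P_1 = 1/(1+e^{2.2204}) = 0.0979
P_2 = 1/(1+e^{-1.0080}) = 0.7326
P_3 = 1/(1+e^{-3.1710}) = 0.9597
L = (1−P_1) × (1−P_2) × P_3 = 0.9021 × 0.2674 × 0.9597 = 0.23147

0.2315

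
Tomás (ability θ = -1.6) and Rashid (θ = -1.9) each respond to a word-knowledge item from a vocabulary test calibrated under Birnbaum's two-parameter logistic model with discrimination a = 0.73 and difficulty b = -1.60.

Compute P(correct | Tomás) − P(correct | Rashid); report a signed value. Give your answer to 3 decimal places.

0.055

P(θ) = 1 / (1 + exp(−a(θ − b)))
P(Tomás) = 0.5000  [exponent 0.0000]
P(Rashid) = 0.4455  [exponent -0.2190]
Difference = 0.5000 − 0.4455 = 0.0545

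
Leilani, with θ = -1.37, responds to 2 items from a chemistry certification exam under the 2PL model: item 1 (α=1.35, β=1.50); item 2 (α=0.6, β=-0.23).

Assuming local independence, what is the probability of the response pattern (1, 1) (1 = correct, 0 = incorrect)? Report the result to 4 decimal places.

0.0068

P(θ) = 1 / (1 + exp(−α(θ − β)))
P_1 = 1/(1+e^{3.8745}) = 0.0203
P_2 = 1/(1+e^{0.6840}) = 0.3354
L = P_1 × P_2 = 0.0203 × 0.3354 = 0.00682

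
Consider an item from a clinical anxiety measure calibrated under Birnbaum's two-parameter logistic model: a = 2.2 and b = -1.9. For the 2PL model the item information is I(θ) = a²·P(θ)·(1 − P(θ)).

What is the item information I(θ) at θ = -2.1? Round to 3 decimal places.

P = 1/(1+e^{0.4400}) = 0.3917
P(1−P) = 0.3917 × 0.6083 = 0.2383
I = a² × P(1−P) = 2.2² × 0.2383 = 1.15328

1.153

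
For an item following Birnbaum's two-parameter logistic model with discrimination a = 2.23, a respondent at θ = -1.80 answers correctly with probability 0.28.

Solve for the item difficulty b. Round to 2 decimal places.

P(θ) = 1 / (1 + exp(−a(θ − b)))
logit(0.28) = ln(0.28/0.72) = -0.9445
b = θ − logit/(a) = -1.80 − (-0.9445)/2.2300 = -1.3765

-1.38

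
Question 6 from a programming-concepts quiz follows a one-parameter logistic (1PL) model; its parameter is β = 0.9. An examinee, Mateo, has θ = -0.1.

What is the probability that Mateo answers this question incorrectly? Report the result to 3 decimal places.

0.731

P(θ) = 1 / (1 + exp(−(θ − β)))
Exponent: (-0.1 − 0.9) = -1.0000
1/(1 + e^{1.0000}) = 0.2689
P = 0.2689
P(incorrect) = 1 − 0.2689 = 0.7311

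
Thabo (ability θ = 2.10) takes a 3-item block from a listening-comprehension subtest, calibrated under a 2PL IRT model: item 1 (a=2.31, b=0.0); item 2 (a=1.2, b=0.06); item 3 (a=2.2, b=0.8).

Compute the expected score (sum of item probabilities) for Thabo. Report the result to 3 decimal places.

P(θ) = 1 / (1 + exp(−a(θ − b)))
P_1 = 1/(1+e^{-4.8510}) = 0.9922
P_2 = 1/(1+e^{-2.4480}) = 0.9204
P_3 = 1/(1+e^{-2.8600}) = 0.9458
E[score] = 0.9922 + 0.9204 + 0.9458 = 2.8585

2.858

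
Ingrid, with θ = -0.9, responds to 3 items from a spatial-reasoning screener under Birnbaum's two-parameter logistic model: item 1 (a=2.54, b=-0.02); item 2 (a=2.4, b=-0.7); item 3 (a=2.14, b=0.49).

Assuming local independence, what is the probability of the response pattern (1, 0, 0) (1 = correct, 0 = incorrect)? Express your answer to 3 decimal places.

0.057

P(θ) = 1 / (1 + exp(−a(θ − b)))
P_1 = 1/(1+e^{2.2352}) = 0.0966
P_2 = 1/(1+e^{0.4800}) = 0.3823
P_3 = 1/(1+e^{2.9746}) = 0.0486
L = P_1 × (1−P_2) × (1−P_3) = 0.0966 × 0.6177 × 0.9514 = 0.05679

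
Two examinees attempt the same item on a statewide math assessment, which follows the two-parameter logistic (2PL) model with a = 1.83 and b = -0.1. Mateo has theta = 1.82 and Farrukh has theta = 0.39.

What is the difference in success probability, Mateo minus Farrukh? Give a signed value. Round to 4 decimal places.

0.2608

P(theta) = 1 / (1 + exp(−a(theta − b)))
P(Mateo) = 0.9711  [exponent 3.5136]
P(Farrukh) = 0.7103  [exponent 0.8967]
Difference = 0.9711 − 0.7103 = 0.2608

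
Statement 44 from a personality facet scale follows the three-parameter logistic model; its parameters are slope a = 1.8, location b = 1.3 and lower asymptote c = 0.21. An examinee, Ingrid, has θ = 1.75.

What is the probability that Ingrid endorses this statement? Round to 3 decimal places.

P(θ) = c + (1 − c) · 1 / (1 + exp(−a(θ − b)))
Exponent: 1.8 × (1.75 − 1.3) = 0.8100
1/(1 + e^{-0.8100}) = 0.6921
P = 0.21 + 0.79 × 0.6921 = 0.7568

0.757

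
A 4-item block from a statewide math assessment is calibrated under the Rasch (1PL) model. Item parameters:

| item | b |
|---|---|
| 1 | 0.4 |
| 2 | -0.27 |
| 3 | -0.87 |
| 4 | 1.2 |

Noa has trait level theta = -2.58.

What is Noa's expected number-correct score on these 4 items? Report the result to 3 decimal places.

P(theta) = 1 / (1 + exp(−(theta − b)))
P_1 = 1/(1+e^{2.9800}) = 0.0483
P_2 = 1/(1+e^{2.3100}) = 0.0903
P_3 = 1/(1+e^{1.7100}) = 0.1532
P_4 = 1/(1+e^{3.7800}) = 0.0223
E[score] = 0.0483 + 0.0903 + 0.1532 + 0.0223 = 0.3141

0.314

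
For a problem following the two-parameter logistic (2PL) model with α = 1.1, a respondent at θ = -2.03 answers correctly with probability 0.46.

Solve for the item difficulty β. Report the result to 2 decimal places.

P(θ) = 1 / (1 + exp(−α(θ − β)))
logit(0.46) = ln(0.46/0.54) = -0.1603
β = θ − logit/(α) = -2.03 − (-0.1603)/1.1000 = -1.8842

-1.88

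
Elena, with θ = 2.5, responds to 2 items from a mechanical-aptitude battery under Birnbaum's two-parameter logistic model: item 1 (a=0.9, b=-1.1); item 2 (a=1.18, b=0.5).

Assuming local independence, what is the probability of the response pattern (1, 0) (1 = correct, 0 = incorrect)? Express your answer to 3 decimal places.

0.083

P(θ) = 1 / (1 + exp(−a(θ − b)))
P_1 = 1/(1+e^{-3.2400}) = 0.9623
P_2 = 1/(1+e^{-2.3600}) = 0.9137
L = P_1 × (1−P_2) = 0.9623 × 0.0863 = 0.08302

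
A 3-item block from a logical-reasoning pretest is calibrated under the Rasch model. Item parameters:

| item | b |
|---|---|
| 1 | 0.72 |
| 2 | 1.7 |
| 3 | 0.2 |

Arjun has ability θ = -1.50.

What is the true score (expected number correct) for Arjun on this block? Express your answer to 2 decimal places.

0.29

P(θ) = 1 / (1 + exp(−(θ − b)))
P_1 = 1/(1+e^{2.2200}) = 0.0980
P_2 = 1/(1+e^{3.2000}) = 0.0392
P_3 = 1/(1+e^{1.7000}) = 0.1545
E[score] = 0.0980 + 0.0392 + 0.1545 = 0.2916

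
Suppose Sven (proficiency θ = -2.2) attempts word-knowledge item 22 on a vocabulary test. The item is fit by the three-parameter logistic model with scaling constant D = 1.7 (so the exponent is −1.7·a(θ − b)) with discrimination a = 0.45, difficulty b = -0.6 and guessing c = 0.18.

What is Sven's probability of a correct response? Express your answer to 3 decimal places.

0.366

P(θ) = c + (1 − c) · 1 / (1 + exp(−D·a(θ − b)))
Exponent: 1.7 × 0.45 × (-2.2 − (-0.6)) = -1.2240
1/(1 + e^{1.2240}) = 0.2272
P = 0.18 + 0.82 × 0.2272 = 0.3663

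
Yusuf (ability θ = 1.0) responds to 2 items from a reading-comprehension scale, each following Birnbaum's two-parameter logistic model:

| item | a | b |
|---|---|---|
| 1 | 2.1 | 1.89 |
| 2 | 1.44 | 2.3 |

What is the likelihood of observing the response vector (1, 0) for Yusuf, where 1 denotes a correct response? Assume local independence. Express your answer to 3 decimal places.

0.116

P(θ) = 1 / (1 + exp(−a(θ − b)))
P_1 = 1/(1+e^{1.8690}) = 0.1337
P_2 = 1/(1+e^{1.8720}) = 0.1333
L = P_1 × (1−P_2) = 0.1337 × 0.8667 = 0.11584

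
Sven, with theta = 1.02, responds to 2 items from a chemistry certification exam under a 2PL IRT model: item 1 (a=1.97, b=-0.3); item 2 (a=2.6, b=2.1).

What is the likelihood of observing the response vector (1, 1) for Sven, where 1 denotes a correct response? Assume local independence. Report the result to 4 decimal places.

0.0530

P(theta) = 1 / (1 + exp(−a(theta − b)))
P_1 = 1/(1+e^{-2.6004}) = 0.9309
P_2 = 1/(1+e^{2.8080}) = 0.0569
L = P_1 × P_2 = 0.9309 × 0.0569 = 0.05296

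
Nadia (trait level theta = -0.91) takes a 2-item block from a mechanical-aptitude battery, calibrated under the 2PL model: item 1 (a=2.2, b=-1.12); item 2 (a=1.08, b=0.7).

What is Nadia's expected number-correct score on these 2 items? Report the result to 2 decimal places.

0.76

P(theta) = 1 / (1 + exp(−a(theta − b)))
P_1 = 1/(1+e^{-0.4620}) = 0.6135
P_2 = 1/(1+e^{1.7388}) = 0.1495
E[score] = 0.6135 + 0.1495 = 0.7630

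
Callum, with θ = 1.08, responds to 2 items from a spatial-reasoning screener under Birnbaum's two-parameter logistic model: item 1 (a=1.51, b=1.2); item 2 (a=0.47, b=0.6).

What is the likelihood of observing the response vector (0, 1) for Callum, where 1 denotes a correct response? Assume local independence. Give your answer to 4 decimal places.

0.3032

P(θ) = 1 / (1 + exp(−a(θ − b)))
P_1 = 1/(1+e^{0.1812}) = 0.4548
P_2 = 1/(1+e^{-0.2256}) = 0.5562
L = (1−P_1) × P_2 = 0.5452 × 0.5562 = 0.30321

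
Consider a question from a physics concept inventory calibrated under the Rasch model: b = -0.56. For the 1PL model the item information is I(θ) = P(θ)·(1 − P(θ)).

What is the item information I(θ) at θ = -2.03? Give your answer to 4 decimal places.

P = 1/(1+e^{1.4700}) = 0.1869
P(1−P) = 0.1869 × 0.8131 = 0.1520
I = P(1−P) = 0.15200

0.1520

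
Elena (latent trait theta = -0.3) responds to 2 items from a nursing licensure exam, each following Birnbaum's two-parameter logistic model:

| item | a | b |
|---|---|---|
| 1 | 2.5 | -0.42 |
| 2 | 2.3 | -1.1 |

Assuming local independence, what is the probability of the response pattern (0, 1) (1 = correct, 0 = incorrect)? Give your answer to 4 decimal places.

P(theta) = 1 / (1 + exp(−a(theta − b)))
P_1 = 1/(1+e^{-0.3000}) = 0.5744
P_2 = 1/(1+e^{-1.8400}) = 0.8629
L = (1−P_1) × P_2 = 0.4256 × 0.8629 = 0.36723

0.3672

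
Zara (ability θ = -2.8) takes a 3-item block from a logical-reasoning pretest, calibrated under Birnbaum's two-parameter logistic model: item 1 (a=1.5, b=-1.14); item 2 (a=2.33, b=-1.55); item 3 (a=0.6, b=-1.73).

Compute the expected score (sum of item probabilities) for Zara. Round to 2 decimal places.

P(θ) = 1 / (1 + exp(−a(θ − b)))
P_1 = 1/(1+e^{2.4900}) = 0.0766
P_2 = 1/(1+e^{2.9125}) = 0.0515
P_3 = 1/(1+e^{0.6420}) = 0.3448
E[score] = 0.0766 + 0.0515 + 0.3448 = 0.4729

0.47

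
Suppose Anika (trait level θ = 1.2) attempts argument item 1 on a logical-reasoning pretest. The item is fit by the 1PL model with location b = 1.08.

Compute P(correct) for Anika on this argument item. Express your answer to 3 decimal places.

0.530

P(θ) = 1 / (1 + exp(−(θ − b)))
Exponent: (1.2 − 1.08) = 0.1200
1/(1 + e^{-0.1200}) = 0.5300
P = 0.5300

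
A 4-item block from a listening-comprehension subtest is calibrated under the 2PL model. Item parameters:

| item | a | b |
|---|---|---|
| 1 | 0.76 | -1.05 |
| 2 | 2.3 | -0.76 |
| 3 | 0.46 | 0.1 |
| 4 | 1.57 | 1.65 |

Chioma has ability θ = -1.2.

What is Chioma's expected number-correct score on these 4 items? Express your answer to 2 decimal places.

P(θ) = 1 / (1 + exp(−a(θ − b)))
P_1 = 1/(1+e^{0.1140}) = 0.4715
P_2 = 1/(1+e^{1.0120}) = 0.2666
P_3 = 1/(1+e^{0.5980}) = 0.3548
P_4 = 1/(1+e^{4.4745}) = 0.0113
E[score] = 0.4715 + 0.2666 + 0.3548 + 0.0113 = 1.1042

1.10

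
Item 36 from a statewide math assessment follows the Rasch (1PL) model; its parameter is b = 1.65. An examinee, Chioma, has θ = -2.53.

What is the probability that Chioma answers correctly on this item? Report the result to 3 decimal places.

P(θ) = 1 / (1 + exp(−(θ − b)))
Exponent: (-2.53 − 1.65) = -4.1800
1/(1 + e^{4.1800}) = 0.0151
P = 0.0151

0.015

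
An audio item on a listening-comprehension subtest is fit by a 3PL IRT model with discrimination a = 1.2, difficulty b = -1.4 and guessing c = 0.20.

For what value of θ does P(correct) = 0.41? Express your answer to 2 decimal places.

P(θ) = c + (1 − c) · 1 / (1 + exp(−a(θ − b)))
Remove guessing floor: (0.41 − 0.20)/(1 − 0.20) = 0.2625
logit = ln(0.2625/0.7375) = -1.0330
θ = b + logit/(a) = -1.4 + (-1.0330)/1.2000 = -2.2608

-2.26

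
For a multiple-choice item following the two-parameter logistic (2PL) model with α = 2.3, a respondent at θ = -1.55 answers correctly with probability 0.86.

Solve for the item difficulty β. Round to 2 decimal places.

P(θ) = 1 / (1 + exp(−α(θ − β)))
logit(0.86) = ln(0.86/0.14) = 1.8153
β = θ − logit/(α) = -1.55 − 1.8153/2.3000 = -2.3393

-2.34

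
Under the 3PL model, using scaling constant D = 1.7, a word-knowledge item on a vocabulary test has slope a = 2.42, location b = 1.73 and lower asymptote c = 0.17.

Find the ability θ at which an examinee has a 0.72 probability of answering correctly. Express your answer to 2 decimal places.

1.89

P(θ) = c + (1 − c) · 1 / (1 + exp(−D·a(θ − b)))
Remove guessing floor: (0.72 − 0.17)/(1 − 0.17) = 0.6627
logit = ln(0.6627/0.3373) = 0.6751
θ = b + logit/(1.7·a) = 1.73 + 0.6751/4.1140 = 1.8941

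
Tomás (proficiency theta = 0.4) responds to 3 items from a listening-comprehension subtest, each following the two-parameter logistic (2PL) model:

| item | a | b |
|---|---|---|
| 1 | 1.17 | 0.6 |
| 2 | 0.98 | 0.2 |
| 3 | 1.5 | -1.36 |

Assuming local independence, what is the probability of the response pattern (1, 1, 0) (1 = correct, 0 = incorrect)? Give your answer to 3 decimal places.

P(theta) = 1 / (1 + exp(−a(theta − b)))
P_1 = 1/(1+e^{0.2340}) = 0.4418
P_2 = 1/(1+e^{-0.1960}) = 0.5488
P_3 = 1/(1+e^{-2.6400}) = 0.9334
L = P_1 × P_2 × (1−P_3) = 0.4418 × 0.5488 × 0.0666 = 0.01615

0.016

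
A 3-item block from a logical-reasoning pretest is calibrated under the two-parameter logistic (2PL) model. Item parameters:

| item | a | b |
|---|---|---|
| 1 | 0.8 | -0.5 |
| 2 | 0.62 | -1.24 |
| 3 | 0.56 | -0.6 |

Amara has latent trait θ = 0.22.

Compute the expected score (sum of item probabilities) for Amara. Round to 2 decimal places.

P(θ) = 1 / (1 + exp(−a(θ − b)))
P_1 = 1/(1+e^{-0.5760}) = 0.6401
P_2 = 1/(1+e^{-0.9052}) = 0.7120
P_3 = 1/(1+e^{-0.4592}) = 0.6128
E[score] = 0.6401 + 0.7120 + 0.6128 = 1.9650

1.96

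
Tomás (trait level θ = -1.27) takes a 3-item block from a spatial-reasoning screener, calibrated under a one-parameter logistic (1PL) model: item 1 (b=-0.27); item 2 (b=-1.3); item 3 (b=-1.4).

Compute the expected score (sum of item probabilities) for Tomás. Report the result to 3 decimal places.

P(θ) = 1 / (1 + exp(−(θ − b)))
P_1 = 1/(1+e^{1.0000}) = 0.2689
P_2 = 1/(1+e^{-0.0300}) = 0.5075
P_3 = 1/(1+e^{-0.1300}) = 0.5325
E[score] = 0.2689 + 0.5075 + 0.5325 = 1.3089

1.309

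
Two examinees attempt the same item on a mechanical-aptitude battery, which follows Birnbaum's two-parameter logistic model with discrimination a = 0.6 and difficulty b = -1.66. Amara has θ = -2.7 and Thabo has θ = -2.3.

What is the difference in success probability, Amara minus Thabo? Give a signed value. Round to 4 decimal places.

-0.0563

P(θ) = 1 / (1 + exp(−a(θ − b)))
P(Amara) = 0.3489  [exponent -0.6240]
P(Thabo) = 0.4052  [exponent -0.3840]
Difference = 0.3489 − 0.4052 = -0.0563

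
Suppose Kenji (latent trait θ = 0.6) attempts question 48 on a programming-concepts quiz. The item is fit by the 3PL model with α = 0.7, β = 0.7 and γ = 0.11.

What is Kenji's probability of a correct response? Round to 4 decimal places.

P(θ) = γ + (1 − γ) · 1 / (1 + exp(−α(θ − β)))
Exponent: 0.7 × (0.6 − 0.7) = -0.0700
1/(1 + e^{0.0700}) = 0.4825
P = 0.11 + 0.89 × 0.4825 = 0.5394

0.5394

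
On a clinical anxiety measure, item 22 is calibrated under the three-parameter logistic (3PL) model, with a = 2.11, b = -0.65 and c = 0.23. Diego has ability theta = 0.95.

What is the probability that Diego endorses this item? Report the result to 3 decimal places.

0.975

P(theta) = c + (1 − c) · 1 / (1 + exp(−a(theta − b)))
Exponent: 2.11 × (0.95 − (-0.65)) = 3.3760
1/(1 + e^{-3.3760}) = 0.9669
P = 0.23 + 0.77 × 0.9669 = 0.9745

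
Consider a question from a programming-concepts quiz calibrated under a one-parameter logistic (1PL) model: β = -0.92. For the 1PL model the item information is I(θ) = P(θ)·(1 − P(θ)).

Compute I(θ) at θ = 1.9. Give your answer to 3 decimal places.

0.053

P = 1/(1+e^{-2.8200}) = 0.9437
P(1−P) = 0.9437 × 0.0563 = 0.0531
I = P(1−P) = 0.05309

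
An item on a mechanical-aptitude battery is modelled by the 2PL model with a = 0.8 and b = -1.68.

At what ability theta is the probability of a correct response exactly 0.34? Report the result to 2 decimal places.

P(theta) = 1 / (1 + exp(−a(theta − b)))
logit = ln(0.3400/0.6600) = -0.6633
theta = b + logit/(a) = -1.68 + (-0.6633)/0.8000 = -2.5091

-2.51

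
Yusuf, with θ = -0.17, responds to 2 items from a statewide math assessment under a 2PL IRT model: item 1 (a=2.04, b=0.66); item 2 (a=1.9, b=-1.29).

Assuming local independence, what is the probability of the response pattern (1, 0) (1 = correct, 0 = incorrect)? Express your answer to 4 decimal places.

P(θ) = 1 / (1 + exp(−a(θ − b)))
P_1 = 1/(1+e^{1.6932}) = 0.1554
P_2 = 1/(1+e^{-2.1280}) = 0.8936
L = P_1 × (1−P_2) = 0.1554 × 0.1064 = 0.01653

0.0165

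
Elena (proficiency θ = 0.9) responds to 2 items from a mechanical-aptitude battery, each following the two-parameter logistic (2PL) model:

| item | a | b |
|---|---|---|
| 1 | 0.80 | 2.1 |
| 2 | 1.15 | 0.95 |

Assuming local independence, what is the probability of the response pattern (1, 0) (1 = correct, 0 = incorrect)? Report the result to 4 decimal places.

0.1424

P(θ) = 1 / (1 + exp(−a(θ − b)))
P_1 = 1/(1+e^{0.9600}) = 0.2769
P_2 = 1/(1+e^{0.0575}) = 0.4856
L = P_1 × (1−P_2) = 0.2769 × 0.5144 = 0.14242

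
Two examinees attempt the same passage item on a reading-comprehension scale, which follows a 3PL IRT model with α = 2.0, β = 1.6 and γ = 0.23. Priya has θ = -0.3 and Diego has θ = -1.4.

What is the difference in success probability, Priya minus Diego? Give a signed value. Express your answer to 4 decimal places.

0.0149

P(θ) = γ + (1 − γ) · 1 / (1 + exp(−α(θ − β)))
P(Priya) = 0.2468  [exponent -3.8000]
P(Diego) = 0.2319  [exponent -6.0000]
Difference = 0.2468 − 0.2319 = 0.0149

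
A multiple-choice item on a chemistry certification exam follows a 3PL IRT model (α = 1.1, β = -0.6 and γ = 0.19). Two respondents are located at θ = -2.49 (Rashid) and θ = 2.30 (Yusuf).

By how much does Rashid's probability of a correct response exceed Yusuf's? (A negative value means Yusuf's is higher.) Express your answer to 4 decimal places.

-0.6879

P(θ) = γ + (1 − γ) · 1 / (1 + exp(−α(θ − β)))
P(Rashid) = 0.2800  [exponent -2.0790]
P(Yusuf) = 0.9680  [exponent 3.1900]
Difference = 0.2800 − 0.9680 = -0.6879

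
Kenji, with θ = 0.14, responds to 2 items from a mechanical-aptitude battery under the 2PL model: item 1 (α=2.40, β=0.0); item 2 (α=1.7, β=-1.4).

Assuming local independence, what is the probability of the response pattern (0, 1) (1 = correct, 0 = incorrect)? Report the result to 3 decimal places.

0.388

P(θ) = 1 / (1 + exp(−α(θ − β)))
P_1 = 1/(1+e^{-0.3360}) = 0.5832
P_2 = 1/(1+e^{-2.6180}) = 0.9320
L = (1−P_1) × P_2 = 0.4168 × 0.9320 = 0.38844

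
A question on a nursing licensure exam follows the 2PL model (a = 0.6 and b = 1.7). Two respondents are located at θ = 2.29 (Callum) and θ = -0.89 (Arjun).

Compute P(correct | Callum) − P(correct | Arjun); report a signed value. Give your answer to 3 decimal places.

P(θ) = 1 / (1 + exp(−a(θ − b)))
P(Callum) = 0.5876  [exponent 0.3540]
P(Arjun) = 0.1745  [exponent -1.5540]
Difference = 0.5876 − 0.1745 = 0.4131

0.413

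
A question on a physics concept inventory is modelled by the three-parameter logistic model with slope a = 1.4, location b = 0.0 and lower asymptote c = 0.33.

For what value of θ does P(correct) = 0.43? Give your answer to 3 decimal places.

P(θ) = c + (1 − c) · 1 / (1 + exp(−a(θ − b)))
Remove guessing floor: (0.43 − 0.33)/(1 − 0.33) = 0.1493
logit = ln(0.1493/0.8507) = -1.7405
θ = b + logit/(a) = 0.0 + (-1.7405)/1.4000 = -1.2432

-1.243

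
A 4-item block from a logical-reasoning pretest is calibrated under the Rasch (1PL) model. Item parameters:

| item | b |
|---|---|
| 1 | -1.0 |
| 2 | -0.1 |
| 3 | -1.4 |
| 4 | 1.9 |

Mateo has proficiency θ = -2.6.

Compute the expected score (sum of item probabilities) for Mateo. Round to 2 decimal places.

P(θ) = 1 / (1 + exp(−(θ − b)))
P_1 = 1/(1+e^{1.6000}) = 0.1680
P_2 = 1/(1+e^{2.5000}) = 0.0759
P_3 = 1/(1+e^{1.2000}) = 0.2315
P_4 = 1/(1+e^{4.5000}) = 0.0110
E[score] = 0.1680 + 0.0759 + 0.2315 + 0.0110 = 0.4863

0.49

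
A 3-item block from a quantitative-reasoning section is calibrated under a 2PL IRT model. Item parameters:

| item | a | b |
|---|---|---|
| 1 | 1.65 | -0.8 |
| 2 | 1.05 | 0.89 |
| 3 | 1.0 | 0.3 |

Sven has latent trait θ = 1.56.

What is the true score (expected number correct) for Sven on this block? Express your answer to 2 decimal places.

P(θ) = 1 / (1 + exp(−a(θ − b)))
P_1 = 1/(1+e^{-3.8940}) = 0.9800
P_2 = 1/(1+e^{-0.7035}) = 0.6690
P_3 = 1/(1+e^{-1.2600}) = 0.7790
E[score] = 0.9800 + 0.6690 + 0.7790 = 2.4280

2.43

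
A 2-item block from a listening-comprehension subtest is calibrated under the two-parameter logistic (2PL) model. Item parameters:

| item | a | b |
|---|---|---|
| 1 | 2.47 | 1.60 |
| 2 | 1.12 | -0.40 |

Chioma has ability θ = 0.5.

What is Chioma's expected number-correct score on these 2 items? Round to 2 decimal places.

P(θ) = 1 / (1 + exp(−a(θ − b)))
P_1 = 1/(1+e^{2.7170}) = 0.0620
P_2 = 1/(1+e^{-1.0080}) = 0.7326
E[score] = 0.0620 + 0.7326 = 0.7946

0.79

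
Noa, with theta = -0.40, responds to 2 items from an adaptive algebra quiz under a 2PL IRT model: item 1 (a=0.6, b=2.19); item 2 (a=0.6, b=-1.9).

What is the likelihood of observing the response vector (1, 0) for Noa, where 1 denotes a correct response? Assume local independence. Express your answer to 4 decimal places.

P(theta) = 1 / (1 + exp(−a(theta − b)))
P_1 = 1/(1+e^{1.5540}) = 0.1745
P_2 = 1/(1+e^{-0.9000}) = 0.7109
L = P_1 × (1−P_2) = 0.1745 × 0.2891 = 0.05044

0.0504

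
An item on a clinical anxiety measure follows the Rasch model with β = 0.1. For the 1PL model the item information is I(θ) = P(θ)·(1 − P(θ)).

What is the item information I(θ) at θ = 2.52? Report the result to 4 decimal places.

P = 1/(1+e^{-2.4200}) = 0.9183
P(1−P) = 0.9183 × 0.0817 = 0.0750
I = P(1−P) = 0.07499

0.0750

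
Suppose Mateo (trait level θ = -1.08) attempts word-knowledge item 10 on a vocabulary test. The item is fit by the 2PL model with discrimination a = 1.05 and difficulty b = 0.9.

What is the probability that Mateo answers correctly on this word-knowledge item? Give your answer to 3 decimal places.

0.111

P(θ) = 1 / (1 + exp(−a(θ − b)))
Exponent: 1.05 × (-1.08 − 0.9) = -2.0790
1/(1 + e^{2.0790}) = 0.1112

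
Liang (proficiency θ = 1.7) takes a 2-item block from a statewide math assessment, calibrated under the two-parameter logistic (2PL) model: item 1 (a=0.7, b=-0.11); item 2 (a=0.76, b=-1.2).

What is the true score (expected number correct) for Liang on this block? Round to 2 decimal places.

P(θ) = 1 / (1 + exp(−a(θ − b)))
P_1 = 1/(1+e^{-1.2670}) = 0.7802
P_2 = 1/(1+e^{-2.2040}) = 0.9006
E[score] = 0.7802 + 0.9006 = 1.6808

1.68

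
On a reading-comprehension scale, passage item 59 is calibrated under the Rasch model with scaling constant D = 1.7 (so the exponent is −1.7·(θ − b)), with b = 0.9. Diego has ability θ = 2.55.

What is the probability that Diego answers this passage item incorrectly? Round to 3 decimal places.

P(θ) = 1 / (1 + exp(−D·(θ − b)))
Exponent: 1.7 × (2.55 − 0.9) = 2.8050
1/(1 + e^{-2.8050}) = 0.9429
P = 0.9429
P(incorrect) = 1 − 0.9429 = 0.0571

0.057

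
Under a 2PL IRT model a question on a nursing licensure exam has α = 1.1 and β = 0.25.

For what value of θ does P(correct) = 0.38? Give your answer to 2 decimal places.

P(θ) = 1 / (1 + exp(−α(θ − β)))
logit = ln(0.3800/0.6200) = -0.4895
θ = β + logit/(α) = 0.25 + (-0.4895)/1.1000 = -0.1950

-0.20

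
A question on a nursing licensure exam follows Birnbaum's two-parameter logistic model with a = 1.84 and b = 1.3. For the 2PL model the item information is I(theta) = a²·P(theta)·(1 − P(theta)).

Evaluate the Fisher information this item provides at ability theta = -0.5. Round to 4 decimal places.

0.1149

P = 1/(1+e^{3.3120}) = 0.0352
P(1−P) = 0.0352 × 0.9648 = 0.0339
I = a² × P(1−P) = 1.84² × 0.0339 = 0.11486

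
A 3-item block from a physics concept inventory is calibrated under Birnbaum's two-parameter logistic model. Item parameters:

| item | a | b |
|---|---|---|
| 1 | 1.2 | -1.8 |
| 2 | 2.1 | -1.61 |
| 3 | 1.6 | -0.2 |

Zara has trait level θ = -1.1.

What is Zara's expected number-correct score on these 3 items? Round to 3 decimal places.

P(θ) = 1 / (1 + exp(−a(θ − b)))
P_1 = 1/(1+e^{-0.8400}) = 0.6985
P_2 = 1/(1+e^{-1.0710}) = 0.7448
P_3 = 1/(1+e^{1.4400}) = 0.1915
E[score] = 0.6985 + 0.7448 + 0.1915 = 1.6348

1.635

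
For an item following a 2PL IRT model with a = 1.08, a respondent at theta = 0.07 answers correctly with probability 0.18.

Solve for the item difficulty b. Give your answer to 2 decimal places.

1.47

P(theta) = 1 / (1 + exp(−a(theta − b)))
logit(0.18) = ln(0.18/0.82) = -1.5163
b = theta − logit/(a) = 0.07 − (-1.5163)/1.0800 = 1.4740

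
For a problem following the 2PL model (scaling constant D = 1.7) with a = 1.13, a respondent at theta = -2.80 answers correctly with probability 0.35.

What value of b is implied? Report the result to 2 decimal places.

P(theta) = 1 / (1 + exp(−D·a(theta − b)))
logit(0.35) = ln(0.35/0.65) = -0.6190
b = theta − logit/(1.7·a) = -2.80 − (-0.6190)/1.9210 = -2.4778

-2.48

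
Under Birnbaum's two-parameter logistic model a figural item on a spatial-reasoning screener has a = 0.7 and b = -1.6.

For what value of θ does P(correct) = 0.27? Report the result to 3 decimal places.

P(θ) = 1 / (1 + exp(−a(θ − b)))
logit = ln(0.2700/0.7300) = -0.9946
θ = b + logit/(a) = -1.6 + (-0.9946)/0.7000 = -3.0209

-3.021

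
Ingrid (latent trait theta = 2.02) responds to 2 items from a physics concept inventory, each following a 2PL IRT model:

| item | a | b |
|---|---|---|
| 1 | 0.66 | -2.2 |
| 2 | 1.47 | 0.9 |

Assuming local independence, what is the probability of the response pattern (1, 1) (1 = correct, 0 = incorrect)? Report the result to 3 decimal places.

P(theta) = 1 / (1 + exp(−a(theta − b)))
P_1 = 1/(1+e^{-2.7852}) = 0.9419
P_2 = 1/(1+e^{-1.6464}) = 0.8384
L = P_1 × P_2 = 0.9419 × 0.8384 = 0.78967

0.790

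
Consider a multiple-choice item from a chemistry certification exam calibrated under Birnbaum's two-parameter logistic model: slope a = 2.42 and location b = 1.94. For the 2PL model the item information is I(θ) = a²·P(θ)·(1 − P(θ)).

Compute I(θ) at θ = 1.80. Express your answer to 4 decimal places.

P = 1/(1+e^{0.3388}) = 0.4161
P(1−P) = 0.4161 × 0.5839 = 0.2430
I = a² × P(1−P) = 2.42² × 0.2430 = 1.42288

1.4229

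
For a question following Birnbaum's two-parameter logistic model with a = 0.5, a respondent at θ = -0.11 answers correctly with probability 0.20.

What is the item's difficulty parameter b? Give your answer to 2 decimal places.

P(θ) = 1 / (1 + exp(−a(θ − b)))
logit(0.20) = ln(0.20/0.80) = -1.3863
b = θ − logit/(a) = -0.11 − (-1.3863)/0.5000 = 2.6626

2.66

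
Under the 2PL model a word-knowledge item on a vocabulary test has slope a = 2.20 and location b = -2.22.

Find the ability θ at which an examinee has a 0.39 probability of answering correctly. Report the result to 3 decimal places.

-2.423

P(θ) = 1 / (1 + exp(−a(θ − b)))
logit = ln(0.3900/0.6100) = -0.4473
θ = b + logit/(a) = -2.22 + (-0.4473)/2.2000 = -2.4233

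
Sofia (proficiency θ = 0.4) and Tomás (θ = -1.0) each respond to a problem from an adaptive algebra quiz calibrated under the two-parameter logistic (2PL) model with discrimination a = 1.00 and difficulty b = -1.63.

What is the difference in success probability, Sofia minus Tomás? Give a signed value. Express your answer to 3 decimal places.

0.231

P(θ) = 1 / (1 + exp(−a(θ − b)))
P(Sofia) = 0.8839  [exponent 2.0300]
P(Tomás) = 0.6525  [exponent 0.6300]
Difference = 0.8839 − 0.6525 = 0.2314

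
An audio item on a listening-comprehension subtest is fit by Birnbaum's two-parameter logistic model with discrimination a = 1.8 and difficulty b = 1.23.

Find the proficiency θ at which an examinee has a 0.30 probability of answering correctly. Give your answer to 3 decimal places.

P(θ) = 1 / (1 + exp(−a(θ − b)))
logit = ln(0.3000/0.7000) = -0.8473
θ = b + logit/(a) = 1.23 + (-0.8473)/1.8000 = 0.7593

0.759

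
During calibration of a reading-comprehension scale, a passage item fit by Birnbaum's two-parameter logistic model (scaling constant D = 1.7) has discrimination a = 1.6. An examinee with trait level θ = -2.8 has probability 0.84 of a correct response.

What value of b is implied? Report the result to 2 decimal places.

P(θ) = 1 / (1 + exp(−D·a(θ − b)))
logit(0.84) = ln(0.84/0.16) = 1.6582
b = θ − logit/(1.7·a) = -2.8 − 1.6582/2.7200 = -3.4096

-3.41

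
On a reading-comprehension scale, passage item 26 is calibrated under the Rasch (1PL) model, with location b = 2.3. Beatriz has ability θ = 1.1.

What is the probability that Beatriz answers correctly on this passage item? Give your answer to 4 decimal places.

P(θ) = 1 / (1 + exp(−(θ − b)))
Exponent: (1.1 − 2.3) = -1.2000
1/(1 + e^{1.2000}) = 0.2315
P = 0.2315

0.2315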